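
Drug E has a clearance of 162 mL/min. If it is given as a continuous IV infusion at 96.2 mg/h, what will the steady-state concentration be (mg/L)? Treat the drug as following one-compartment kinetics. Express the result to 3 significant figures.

9.90 mg/L

CL = 162 mL/min × 60/1000 = 9.720 L/h
Css = rate / CL = 96.2 / 9.720 = 9.897 mg/L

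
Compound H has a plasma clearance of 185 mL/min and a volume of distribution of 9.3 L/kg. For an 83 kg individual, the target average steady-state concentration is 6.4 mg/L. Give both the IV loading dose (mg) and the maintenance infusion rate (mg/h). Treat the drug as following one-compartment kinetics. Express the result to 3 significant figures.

Vd = 9.3 L/kg × 83 kg = 771.9 L
LD = Vd · C_target = 771.9 × 6.4 = 4940 mg
CL = 185 mL/min × 60/1000 = 11.10 L/h
Infusion rate = 11.10 L/h × 6.4 mg/L = 71.04 mg/h

(a) 4940 mg; (b) 71.0 mg/h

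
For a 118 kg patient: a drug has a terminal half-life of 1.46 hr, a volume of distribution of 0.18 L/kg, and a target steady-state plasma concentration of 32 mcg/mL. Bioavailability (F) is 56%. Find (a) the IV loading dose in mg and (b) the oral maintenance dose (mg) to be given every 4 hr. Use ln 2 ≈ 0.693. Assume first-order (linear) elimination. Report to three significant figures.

Total Vd = 0.18 × 118 = 21.24 L
LD = Vd × C = 21.24 × 32 = 679.7 mg
CL = 0.693 × Vd / t½ = 0.693 × 21.24 / 1.46 = 10.08 L/h
D = CL × Css × τ / F = 10.08 × 32 × 4 / 0.56 = 2304 mg

(a) 680 mg; (b) 2300 mg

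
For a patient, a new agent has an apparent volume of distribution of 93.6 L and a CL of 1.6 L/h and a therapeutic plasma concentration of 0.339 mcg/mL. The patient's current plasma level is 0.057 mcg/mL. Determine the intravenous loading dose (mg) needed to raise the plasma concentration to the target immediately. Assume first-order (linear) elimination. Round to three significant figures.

The loading dose fills Vd to the target concentration; clearance is irrelevant here.
Concentration deficit ΔC = 0.339 − 0.057 = 0.2820 mg/L
LD = Vd × ΔC = 93.60 × 0.2820 = 26.40 mg

26.4 mg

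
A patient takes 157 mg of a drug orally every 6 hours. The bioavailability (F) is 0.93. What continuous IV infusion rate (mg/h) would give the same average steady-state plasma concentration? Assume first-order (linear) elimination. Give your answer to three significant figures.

24.3 mg/h

Equivalent systemic input: infusion rate = F·D/τ.
Rate = 0.93 × 157 / 6 = 24.34 mg/h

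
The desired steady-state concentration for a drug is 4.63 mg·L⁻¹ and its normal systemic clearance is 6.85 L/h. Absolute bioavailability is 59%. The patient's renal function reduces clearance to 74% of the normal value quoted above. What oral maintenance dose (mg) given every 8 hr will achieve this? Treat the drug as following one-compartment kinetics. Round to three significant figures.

318 mg

Patient clearance = 0.74 × 6.850 = 5.069 L/h
D = CL × Css × τ / F = 5.069 × 4.63 × 8 / 0.59 = 318.2 mg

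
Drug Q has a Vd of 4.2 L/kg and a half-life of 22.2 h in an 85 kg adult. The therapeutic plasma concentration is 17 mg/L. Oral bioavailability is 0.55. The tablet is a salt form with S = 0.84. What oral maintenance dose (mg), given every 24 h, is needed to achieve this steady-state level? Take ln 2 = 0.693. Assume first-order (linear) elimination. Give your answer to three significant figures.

Vd = 4.2 L/kg × 85 kg = 357.0 L
CL = 0.693 × Vd / t½ = 0.693 × 357.0 / 22.2 = 11.14 L/h
D = CL × Css × τ / F / S = 11.14 × 17 × 24 / 0.55 / 0.84 = 9838 mg

9840 mg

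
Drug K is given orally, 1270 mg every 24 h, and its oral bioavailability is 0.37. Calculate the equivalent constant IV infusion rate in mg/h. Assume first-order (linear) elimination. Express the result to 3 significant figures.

19.6 mg/h

Equivalent systemic input: infusion rate = F·D/τ.
Rate = 0.37 × 1270 / 24 = 19.58 mg/h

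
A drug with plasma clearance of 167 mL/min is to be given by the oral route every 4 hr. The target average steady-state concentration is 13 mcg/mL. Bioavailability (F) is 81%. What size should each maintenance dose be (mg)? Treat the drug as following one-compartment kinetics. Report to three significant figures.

CL = 167 mL/min × 60/1000 = 10.02 L/h
D = CL × Css × τ / F = 10.02 × 13 × 4 / 0.81 = 643.3 mg

643 mg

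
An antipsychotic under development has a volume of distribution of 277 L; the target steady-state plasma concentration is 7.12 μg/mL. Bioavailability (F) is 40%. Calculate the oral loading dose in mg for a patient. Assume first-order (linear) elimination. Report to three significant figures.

4930 mg

LD = Vd × C / F = 277.0 × 7.120 / 0.4 = 4931 mg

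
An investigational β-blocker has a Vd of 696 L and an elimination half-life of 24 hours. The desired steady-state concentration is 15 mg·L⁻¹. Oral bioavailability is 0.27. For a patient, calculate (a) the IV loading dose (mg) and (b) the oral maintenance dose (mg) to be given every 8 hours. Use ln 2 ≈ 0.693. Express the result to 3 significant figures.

(a) 10400 mg; (b) 8930 mg

LD = Vd × C = 696.0 × 15 = 10440 mg
CL = 0.693 × Vd / t½ = 0.693 × 696.0 / 24 = 20.10 L/h
D = CL × Css × τ / F = 20.10 × 15 × 8 / 0.27 = 8933 mg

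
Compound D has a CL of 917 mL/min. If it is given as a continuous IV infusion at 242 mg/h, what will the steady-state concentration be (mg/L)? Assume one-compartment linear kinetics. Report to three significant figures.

4.40 mg/L

CL = 917 mL/min = 917 × 0.06 = 55.02 L/h
Css = rate / CL = 242 / 55.02 = 4.398 mg/L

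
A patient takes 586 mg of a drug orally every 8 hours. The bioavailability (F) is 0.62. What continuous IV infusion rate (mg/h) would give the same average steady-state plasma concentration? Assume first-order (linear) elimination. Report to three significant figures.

Equivalent systemic input: infusion rate = F·D/τ.
Rate = 0.62 × 586 / 8 = 45.42 mg/h

45.4 mg/h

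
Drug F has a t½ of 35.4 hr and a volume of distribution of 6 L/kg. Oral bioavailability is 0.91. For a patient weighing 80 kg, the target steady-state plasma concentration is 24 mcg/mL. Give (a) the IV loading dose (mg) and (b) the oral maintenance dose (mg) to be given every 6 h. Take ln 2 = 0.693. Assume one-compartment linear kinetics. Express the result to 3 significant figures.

Vd(total) = 80 kg × 6 L/kg = 480.0 L
LD = Vd × C = 480.0 × 24 = 11520 mg
CL = 0.693 × Vd / t½ = 0.693 × 480.0 / 35.4 = 9.397 L/h
D = CL × Css × τ / F = 9.397 × 24 × 6 / 0.91 = 1487 mg

(a) 11500 mg; (b) 1490 mg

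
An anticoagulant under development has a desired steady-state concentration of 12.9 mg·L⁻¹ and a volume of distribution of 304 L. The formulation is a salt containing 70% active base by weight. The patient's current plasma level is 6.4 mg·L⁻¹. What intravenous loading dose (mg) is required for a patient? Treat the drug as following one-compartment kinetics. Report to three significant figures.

2820 mg

The loading dose fills Vd to the target concentration.
Concentration deficit ΔC = 12.9 − 6.4 = 6.500 mg/L
LD = Vd × ΔC / S = 304.0 × 6.500 / 0.7 = 2823 mg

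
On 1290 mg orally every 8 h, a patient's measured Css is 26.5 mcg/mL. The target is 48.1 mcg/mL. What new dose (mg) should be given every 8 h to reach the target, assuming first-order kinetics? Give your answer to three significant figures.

For first-order elimination, Css ∝ F·D/(CL·τ); F and CL are unchanged, so Css ∝ D/τ.
D₂ = D₁ × (Css,target / Css,current) = 1290 × 48.1/26.5 = 2341 mg

2340 mg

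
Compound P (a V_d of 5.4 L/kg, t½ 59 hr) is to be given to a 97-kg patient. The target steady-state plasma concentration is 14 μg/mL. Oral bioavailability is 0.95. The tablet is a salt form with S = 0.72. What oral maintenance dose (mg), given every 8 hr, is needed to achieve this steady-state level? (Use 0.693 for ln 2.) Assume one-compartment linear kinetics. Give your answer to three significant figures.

1010 mg

Vd(total) = 97 kg × 5.4 L/kg = 523.8 L
CL = 0.693 × Vd / t½ = 0.693 × 523.8 / 59 = 6.152 L/h
D = CL × Css × τ / F / S = 6.152 × 14 × 8 / 0.95 / 0.72 = 1007 mg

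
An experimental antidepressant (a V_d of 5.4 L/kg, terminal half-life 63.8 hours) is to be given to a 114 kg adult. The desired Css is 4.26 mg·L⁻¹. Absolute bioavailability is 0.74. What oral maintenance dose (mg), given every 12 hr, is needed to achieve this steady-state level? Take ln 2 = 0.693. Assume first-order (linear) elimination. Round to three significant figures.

462 mg

Total Vd = 5.4 × 114 = 615.6 L
CL = 0.693 × Vd / t½ = 0.693 × 615.6 / 63.8 = 6.687 L/h
D = CL × Css × τ / F = 6.687 × 4.26 × 12 / 0.74 = 461.9 mg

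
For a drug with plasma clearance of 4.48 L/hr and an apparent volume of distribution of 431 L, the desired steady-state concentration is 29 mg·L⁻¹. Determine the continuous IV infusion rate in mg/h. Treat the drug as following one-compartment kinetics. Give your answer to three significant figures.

Infusion rate = CL · Css = 4.480 L/h × 29 mg/L = 129.9 mg/h

130 mg/h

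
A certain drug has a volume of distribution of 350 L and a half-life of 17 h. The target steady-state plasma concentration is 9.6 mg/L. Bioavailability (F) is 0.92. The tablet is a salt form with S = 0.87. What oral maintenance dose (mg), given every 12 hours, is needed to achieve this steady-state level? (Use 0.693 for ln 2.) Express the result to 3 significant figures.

2050 mg

k = 0.693/17 = 0.04076 h⁻¹, so CL = k·Vd = 0.04076 × 350.0 = 14.27 L/h
D = CL × Css × τ / F / S = 14.27 × 9.6 × 12 / 0.92 / 0.87 = 2054 mg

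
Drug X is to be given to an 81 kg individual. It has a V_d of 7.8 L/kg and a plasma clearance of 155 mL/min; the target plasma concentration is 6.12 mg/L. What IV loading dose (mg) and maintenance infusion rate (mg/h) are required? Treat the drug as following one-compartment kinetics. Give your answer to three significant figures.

(a) 3870 mg; (b) 56.9 mg/h

Vd(total) = 81 kg × 7.8 L/kg = 631.8 L
LD = Vd · C_target = 631.8 × 6.12 = 3867 mg
CL = 155 mL/min = 155 × 0.06 = 9.300 L/h
Infusion rate = 9.300 L/h × 6.12 mg/L = 56.92 mg/h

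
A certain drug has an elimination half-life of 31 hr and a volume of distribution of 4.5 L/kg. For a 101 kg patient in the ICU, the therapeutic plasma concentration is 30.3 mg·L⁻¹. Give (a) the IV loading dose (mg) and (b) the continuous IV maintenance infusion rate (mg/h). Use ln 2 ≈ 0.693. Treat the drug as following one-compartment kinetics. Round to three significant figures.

(a) 13800 mg; (b) 308 mg/h

Vd = 4.5 L/kg × 101 kg = 454.5 L
LD = Vd × C = 454.5 × 30.3 = 13770 mg
CL = 0.693 × Vd / t½ = 0.693 × 454.5 / 31 = 10.16 L/h
Infusion rate = CL × Css = 10.16 × 30.3 = 307.8 mg/h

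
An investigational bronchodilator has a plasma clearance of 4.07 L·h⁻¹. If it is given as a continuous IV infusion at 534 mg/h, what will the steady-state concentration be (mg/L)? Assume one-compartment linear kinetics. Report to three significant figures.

Css = rate / CL = 534 / 4.070 = 131.2 mg/L

131 mg/L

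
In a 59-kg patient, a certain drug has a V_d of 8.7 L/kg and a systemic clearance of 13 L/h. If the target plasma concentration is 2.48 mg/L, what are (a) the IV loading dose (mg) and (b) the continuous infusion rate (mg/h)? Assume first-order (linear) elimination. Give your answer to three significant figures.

Vd(total) = 59 kg × 8.7 L/kg = 513.3 L
Loading dose = Vd × C = 513.3 × 2.48 = 1273 mg
Infusion rate = 13.00 L/h × 2.48 mg/L = 32.24 mg/h

(a) 1270 mg; (b) 32.2 mg/h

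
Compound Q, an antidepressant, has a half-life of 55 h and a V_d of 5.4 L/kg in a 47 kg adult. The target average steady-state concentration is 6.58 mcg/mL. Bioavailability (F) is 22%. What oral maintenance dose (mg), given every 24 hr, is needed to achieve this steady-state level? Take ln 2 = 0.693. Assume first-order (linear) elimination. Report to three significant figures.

Total Vd = 5.4 × 47 = 253.8 L
CL = 0.693 × Vd / t½ = 0.693 × 253.8 / 55 = 3.198 L/h
D = CL × Css × τ / F = 3.198 × 6.58 × 24 / 0.22 = 2296 mg

2300 mg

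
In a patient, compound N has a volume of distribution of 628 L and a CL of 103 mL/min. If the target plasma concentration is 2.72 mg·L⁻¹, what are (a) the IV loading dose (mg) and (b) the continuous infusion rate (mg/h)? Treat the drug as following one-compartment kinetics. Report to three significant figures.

Loading: fill Vd to C_target → 628.0 L × 2.72 mg/L = 1708 mg
CL = 103 mL/min = 103 × 0.06 = 6.180 L/h
Infusion rate = 6.180 L/h × 2.72 mg/L = 16.81 mg/h

(a) 1710 mg; (b) 16.8 mg/h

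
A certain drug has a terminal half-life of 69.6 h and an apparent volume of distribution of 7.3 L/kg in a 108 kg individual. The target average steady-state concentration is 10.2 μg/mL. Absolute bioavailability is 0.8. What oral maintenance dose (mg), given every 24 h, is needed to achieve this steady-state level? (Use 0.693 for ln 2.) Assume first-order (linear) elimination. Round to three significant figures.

2400 mg

Vd = 7.3 L/kg × 108 kg = 788.4 L
CL = 0.693 × Vd / t½ = 0.693 × 788.4 / 69.6 = 7.850 L/h
D = CL × Css × τ / F = 7.850 × 10.2 × 24 / 0.8 = 2402 mg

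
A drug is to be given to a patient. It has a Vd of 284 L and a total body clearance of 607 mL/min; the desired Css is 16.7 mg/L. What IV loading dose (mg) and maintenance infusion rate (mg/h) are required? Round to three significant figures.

(a) 4740 mg; (b) 608 mg/h

Loading dose = Vd × C = 284.0 × 16.7 = 4743 mg
CL = 607 mL/min = 607 × 0.06 = 36.42 L/h
Infusion rate = 36.42 L/h × 16.7 mg/L = 608.2 mg/h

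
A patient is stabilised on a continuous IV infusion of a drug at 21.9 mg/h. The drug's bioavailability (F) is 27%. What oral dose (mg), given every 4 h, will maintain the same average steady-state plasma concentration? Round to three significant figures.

To maintain the same Css, the systemic dosing rate must be unchanged: F·D/τ = infusion rate.
D = rate × τ / F = 21.9 × 4 / 0.27 = 324.4 mg

324 mg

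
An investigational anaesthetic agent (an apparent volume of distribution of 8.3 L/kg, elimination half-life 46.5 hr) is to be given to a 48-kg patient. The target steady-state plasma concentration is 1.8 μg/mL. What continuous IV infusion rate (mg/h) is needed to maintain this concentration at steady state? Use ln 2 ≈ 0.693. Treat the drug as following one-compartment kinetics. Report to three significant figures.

Total Vd = 8.3 × 48 = 398.4 L
k = 0.693/46.5 = 0.01490 h⁻¹, so CL = k·Vd = 0.01490 × 398.4 = 5.936 L/h
Infusion rate = CL × Css = 5.936 × 1.8 = 10.68 mg/h

10.7 mg/h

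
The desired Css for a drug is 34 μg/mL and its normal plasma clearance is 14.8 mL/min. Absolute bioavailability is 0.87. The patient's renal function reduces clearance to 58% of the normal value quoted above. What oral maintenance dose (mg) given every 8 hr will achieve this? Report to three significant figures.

CL = 14.8 mL/min × 60/1000 = 0.8880 L/h
Patient clearance = 0.58 × 0.8880 = 0.5150 L/h
At steady state, dose per interval replaces the amount cleared in that interval: F·D/τ = CL·Css.
D = CL × Css × τ / F = 0.5150 × 34 × 8 / 0.87 = 161.0 mg

161 mg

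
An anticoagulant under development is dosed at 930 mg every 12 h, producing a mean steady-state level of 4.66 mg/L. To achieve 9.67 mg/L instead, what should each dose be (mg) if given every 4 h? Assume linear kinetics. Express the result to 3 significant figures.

For first-order elimination, Css ∝ F·D/(CL·τ); F and CL are unchanged, so Css ∝ D/τ.
D₂ = D₁ × (Css,target / Css,current) × (τ₂/τ₁) = 930 × (9.67/4.66) × (4/12) = 643.3 mg

643 mg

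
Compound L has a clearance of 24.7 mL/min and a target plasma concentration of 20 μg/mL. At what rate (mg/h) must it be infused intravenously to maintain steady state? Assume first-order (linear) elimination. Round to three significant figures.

CL = 24.7 mL/min × 60/1000 = 1.482 L/h
R₀ = 1.482 × 20 = 29.64 mg/h

29.6 mg/h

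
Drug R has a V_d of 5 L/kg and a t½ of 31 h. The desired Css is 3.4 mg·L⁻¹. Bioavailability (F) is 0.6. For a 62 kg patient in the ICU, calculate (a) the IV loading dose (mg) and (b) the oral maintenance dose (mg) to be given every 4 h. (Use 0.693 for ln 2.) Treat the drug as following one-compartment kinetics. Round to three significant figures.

Vd(total) = 62 kg × 5 L/kg = 310.0 L
LD = Vd × C = 310.0 × 3.4 = 1054 mg
CL = 0.693 × Vd / t½ = 0.693 × 310.0 / 31 = 6.930 L/h
D = CL × Css × τ / F = 6.930 × 3.4 × 4 / 0.6 = 157.1 mg

(a) 1050 mg; (b) 157 mg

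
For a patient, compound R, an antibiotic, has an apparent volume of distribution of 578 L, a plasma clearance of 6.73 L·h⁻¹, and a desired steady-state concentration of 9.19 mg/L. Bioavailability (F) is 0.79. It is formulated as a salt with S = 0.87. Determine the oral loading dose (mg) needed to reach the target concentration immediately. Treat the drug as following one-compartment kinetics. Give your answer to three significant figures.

LD is governed by Vd — clearance does not enter the loading-dose calculation.
LD = Vd × C / F / S = 578.0 × 9.190 / 0.79 / 0.87 = 7729 mg

7730 mg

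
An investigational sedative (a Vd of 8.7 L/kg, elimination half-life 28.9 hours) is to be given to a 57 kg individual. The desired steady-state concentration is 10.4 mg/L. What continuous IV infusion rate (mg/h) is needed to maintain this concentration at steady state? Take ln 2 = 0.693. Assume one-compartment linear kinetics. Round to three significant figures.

124 mg/h

Vd(total) = 57 kg × 8.7 L/kg = 495.9 L
CL = 0.693 × Vd / t½ = 0.693 × 495.9 / 28.9 = 11.89 L/h
Infusion rate = CL × Css = 11.89 × 10.4 = 123.7 mg/h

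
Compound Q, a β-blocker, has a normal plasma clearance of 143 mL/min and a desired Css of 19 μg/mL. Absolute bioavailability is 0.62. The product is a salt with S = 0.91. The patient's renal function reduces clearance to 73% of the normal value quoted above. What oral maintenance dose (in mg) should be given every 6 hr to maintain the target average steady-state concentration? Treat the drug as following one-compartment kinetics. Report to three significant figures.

1270 mg

CL = 143 mL/min = 143 × 0.06 = 8.580 L/h
Patient clearance = 0.73 × 8.580 = 6.263 L/h
D = CL × Css × τ / F / S = 6.263 × 19 × 6 / 0.62 / 0.91 = 1265 mg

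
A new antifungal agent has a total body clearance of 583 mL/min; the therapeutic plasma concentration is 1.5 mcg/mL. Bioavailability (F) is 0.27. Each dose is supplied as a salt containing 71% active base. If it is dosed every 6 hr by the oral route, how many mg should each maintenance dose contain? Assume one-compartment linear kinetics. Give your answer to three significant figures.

1640 mg

CL = 583 mL/min = 583 × 0.06 = 34.98 L/h
D = CL × Css × τ / F / S = 34.98 × 1.5 × 6 / 0.27 / 0.71 = 1642 mg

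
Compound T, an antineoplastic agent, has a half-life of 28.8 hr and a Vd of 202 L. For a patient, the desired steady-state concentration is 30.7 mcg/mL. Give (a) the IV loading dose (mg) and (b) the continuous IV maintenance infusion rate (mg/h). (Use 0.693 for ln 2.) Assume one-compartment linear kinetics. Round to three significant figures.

LD = Vd × C = 202.0 × 30.7 = 6201 mg
CL = 0.693 × Vd / t½ = 0.693 × 202.0 / 28.8 = 4.861 L/h
Infusion rate = CL × Css = 4.861 × 30.7 = 149.2 mg/h

(a) 6200 mg; (b) 149 mg/h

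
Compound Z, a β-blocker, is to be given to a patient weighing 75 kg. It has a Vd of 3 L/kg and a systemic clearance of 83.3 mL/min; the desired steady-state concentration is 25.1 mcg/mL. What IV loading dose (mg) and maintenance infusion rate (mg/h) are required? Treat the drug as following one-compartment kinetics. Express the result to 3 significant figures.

(a) 5650 mg; (b) 125 mg/h

Vd = 3 L/kg × 75 kg = 225.0 L
LD = Vd · C_target = 225.0 × 25.1 = 5648 mg
Convert clearance: 83.3 mL/min × 60 min/h ÷ 1000 mL/L = 4.998 L/h
Infusion rate = 4.998 L/h × 25.1 mg/L = 125.4 mg/h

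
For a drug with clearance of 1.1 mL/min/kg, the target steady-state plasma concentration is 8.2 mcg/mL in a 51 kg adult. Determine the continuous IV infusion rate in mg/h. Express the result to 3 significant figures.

CL = 1.1 mL/min/kg × 51 kg = 56.10 mL/min = 56.10 × 60/1000 = 3.366 L/h
R₀ = 3.366 × 8.2 = 27.60 mg/h

27.6 mg/h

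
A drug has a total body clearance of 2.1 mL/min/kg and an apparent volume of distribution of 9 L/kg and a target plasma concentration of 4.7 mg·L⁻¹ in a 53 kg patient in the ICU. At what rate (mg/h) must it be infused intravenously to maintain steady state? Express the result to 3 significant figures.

CL = 2.1 mL/min/kg × 53 kg = 111.3 mL/min = 111.3 × 60/1000 = 6.678 L/h
Infusion rate = CL · Css = 6.678 L/h × 4.7 mg/L = 31.39 mg/h

31.4 mg/h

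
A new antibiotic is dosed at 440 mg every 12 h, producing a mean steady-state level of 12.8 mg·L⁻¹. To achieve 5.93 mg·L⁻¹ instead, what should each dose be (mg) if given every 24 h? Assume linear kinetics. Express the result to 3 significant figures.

For first-order elimination, Css ∝ F·D/(CL·τ); F and CL are unchanged, so Css ∝ D/τ.
D₂ = D₁ × (Css,target / Css,current) × (τ₂/τ₁) = 440 × (5.93/12.8) × (24/12) = 407.7 mg

408 mg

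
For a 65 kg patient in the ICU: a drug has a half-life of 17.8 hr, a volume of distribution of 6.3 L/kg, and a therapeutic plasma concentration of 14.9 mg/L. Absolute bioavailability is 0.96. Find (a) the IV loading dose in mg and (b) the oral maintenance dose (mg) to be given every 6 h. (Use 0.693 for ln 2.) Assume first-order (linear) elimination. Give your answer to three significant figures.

Vd = 6.3 L/kg × 65 kg = 409.5 L
LD = Vd × C = 409.5 × 14.9 = 6102 mg
CL = 0.693 × Vd / t½ = 0.693 × 409.5 / 17.8 = 15.94 L/h
D = CL × Css × τ / F = 15.94 × 14.9 × 6 / 0.96 = 1484 mg

(a) 6100 mg; (b) 1480 mg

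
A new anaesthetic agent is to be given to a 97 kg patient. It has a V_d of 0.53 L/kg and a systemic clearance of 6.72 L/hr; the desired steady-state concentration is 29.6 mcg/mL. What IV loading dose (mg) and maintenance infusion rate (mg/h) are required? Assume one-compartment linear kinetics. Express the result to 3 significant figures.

(a) 1520 mg; (b) 199 mg/h

Vd(total) = 97 kg × 0.53 L/kg = 51.41 L
Loading dose = Vd × C = 51.41 × 29.6 = 1522 mg
Maintenance infusion rate = CL × Css = 6.720 × 29.6 = 198.9 mg/h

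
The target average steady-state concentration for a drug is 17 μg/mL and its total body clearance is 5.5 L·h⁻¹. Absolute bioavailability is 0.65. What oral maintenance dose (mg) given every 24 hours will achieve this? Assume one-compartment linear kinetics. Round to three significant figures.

D = CL × Css × τ / F = 5.500 × 17 × 24 / 0.65 = 3452 mg

3450 mg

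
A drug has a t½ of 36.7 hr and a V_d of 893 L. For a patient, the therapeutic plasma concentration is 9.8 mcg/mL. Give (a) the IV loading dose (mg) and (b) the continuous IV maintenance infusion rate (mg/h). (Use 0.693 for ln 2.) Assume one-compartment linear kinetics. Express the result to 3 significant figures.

(a) 8750 mg; (b) 165 mg/h

LD = Vd × C = 893.0 × 9.8 = 8751 mg
CL = 0.693 × Vd / t½ = 0.693 × 893.0 / 36.7 = 16.86 L/h
Infusion rate = CL × Css = 16.86 × 9.8 = 165.2 mg/h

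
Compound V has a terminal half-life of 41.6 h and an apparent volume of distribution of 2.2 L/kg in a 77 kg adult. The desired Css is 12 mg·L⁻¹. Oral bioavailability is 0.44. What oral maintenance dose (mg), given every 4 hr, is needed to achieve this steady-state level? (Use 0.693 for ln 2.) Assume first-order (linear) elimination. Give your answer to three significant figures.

308 mg

Vd(total) = 77 kg × 2.2 L/kg = 169.4 L
CL = 0.693 × Vd / t½ = 0.693 × 169.4 / 41.6 = 2.822 L/h
D = CL × Css × τ / F = 2.822 × 12 × 4 / 0.44 = 307.9 mg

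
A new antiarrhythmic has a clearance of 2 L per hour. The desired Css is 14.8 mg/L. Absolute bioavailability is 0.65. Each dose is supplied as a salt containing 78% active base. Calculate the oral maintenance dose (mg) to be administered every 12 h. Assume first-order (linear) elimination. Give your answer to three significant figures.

D = CL × Css × τ / F / S = 2.000 × 14.8 × 12 / 0.65 / 0.78 = 700.6 mg

701 mg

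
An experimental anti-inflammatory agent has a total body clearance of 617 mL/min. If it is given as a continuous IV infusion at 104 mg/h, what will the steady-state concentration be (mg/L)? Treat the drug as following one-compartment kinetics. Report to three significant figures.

CL = 617 mL/min × 60/1000 = 37.02 L/h
Css = rate / CL = 104 / 37.02 = 2.809 mg/L

2.81 mg/L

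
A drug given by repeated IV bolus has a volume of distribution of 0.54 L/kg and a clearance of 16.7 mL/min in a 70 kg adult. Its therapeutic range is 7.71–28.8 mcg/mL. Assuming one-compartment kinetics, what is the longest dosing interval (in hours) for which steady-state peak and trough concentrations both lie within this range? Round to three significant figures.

Vd(total) = 70 kg × 0.54 L/kg = 37.80 L
CL = 16.7 mL/min = 16.7 × 0.06 = 1.002 L/h
k = CL / Vd = 1.002 / 37.80 = 0.02651 h⁻¹
Between IV bolus doses, concentration decays as C = C₀·e^(−kτ), so C_peak/C_trough = e^(kτ).
τ_max = ln(C_peak/C_trough) / k = ln(28.8/7.71) / 0.02651 = 1.318 / 0.02651 = 49.72 h

49.7 h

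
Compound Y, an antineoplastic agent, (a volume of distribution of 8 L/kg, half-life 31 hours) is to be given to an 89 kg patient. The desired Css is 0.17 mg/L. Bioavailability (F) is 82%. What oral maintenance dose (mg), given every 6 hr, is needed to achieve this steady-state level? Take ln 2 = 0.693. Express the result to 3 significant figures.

Vd(total) = 89 kg × 8 L/kg = 712.0 L
k = 0.693/31 = 0.02235 h⁻¹, so CL = k·Vd = 0.02235 × 712.0 = 15.91 L/h
D = CL × Css × τ / F = 15.91 × 0.17 × 6 / 0.82 = 19.79 mg

19.8 mg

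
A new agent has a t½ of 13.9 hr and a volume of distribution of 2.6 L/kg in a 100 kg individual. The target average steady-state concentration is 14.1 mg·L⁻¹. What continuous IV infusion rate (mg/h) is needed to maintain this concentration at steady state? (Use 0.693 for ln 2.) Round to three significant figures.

Total Vd = 2.6 × 100 = 260.0 L
CL = ln 2 · Vd / t½ = 0.693 × 260.0 / 13.9 = 12.96 L/h
Infusion rate = CL × Css = 12.96 × 14.1 = 182.7 mg/h

183 mg/h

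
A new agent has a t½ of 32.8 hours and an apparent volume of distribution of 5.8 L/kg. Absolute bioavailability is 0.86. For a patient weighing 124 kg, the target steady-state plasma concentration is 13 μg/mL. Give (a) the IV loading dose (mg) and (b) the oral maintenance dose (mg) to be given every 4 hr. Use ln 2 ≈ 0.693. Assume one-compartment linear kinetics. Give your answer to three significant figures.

Vd = 5.8 L/kg × 124 kg = 719.2 L
LD = Vd × C = 719.2 × 13 = 9350 mg
CL = 0.693 × Vd / t½ = 0.693 × 719.2 / 32.8 = 15.20 L/h
D = CL × Css × τ / F = 15.20 × 13 × 4 / 0.86 = 919.1 mg

(a) 9350 mg; (b) 919 mg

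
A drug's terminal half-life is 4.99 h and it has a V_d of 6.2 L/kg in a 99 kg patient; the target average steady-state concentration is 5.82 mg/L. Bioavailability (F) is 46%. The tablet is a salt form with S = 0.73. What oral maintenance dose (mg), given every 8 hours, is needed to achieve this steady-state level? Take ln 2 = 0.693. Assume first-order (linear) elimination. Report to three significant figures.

Total Vd = 6.2 × 99 = 613.8 L
k = 0.693/4.99 = 0.1389 h⁻¹, so CL = k·Vd = 0.1389 × 613.8 = 85.26 L/h
D = CL × Css × τ / F / S = 85.26 × 5.82 × 8 / 0.46 / 0.73 = 11820 mg

11800 mg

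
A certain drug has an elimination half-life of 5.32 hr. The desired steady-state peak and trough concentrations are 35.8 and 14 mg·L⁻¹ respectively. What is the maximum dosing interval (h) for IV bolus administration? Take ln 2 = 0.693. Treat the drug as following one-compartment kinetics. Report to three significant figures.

7.21 h

k = 0.693 / t½ = 0.693 / 5.32 = 0.1303 h⁻¹
Between IV bolus doses, concentration decays as C = C₀·e^(−kτ), so C_peak/C_trough = e^(kτ).
τ_max = ln(C_peak/C_trough) / k = ln(35.8/14) / 0.1303 = 0.9389 / 0.1303 = 7.206 h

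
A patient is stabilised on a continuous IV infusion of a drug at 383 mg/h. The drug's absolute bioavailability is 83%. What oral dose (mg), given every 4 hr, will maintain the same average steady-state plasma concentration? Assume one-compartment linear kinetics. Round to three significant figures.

To maintain the same Css, the systemic dosing rate must be unchanged: F·D/τ = infusion rate.
D = rate × τ / F = 383 × 4 / 0.83 = 1846 mg

1850 mg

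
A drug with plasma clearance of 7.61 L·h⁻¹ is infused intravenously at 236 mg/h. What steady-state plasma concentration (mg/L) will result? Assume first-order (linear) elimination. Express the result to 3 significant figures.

31.0 mg/L

Css = rate / CL = 236 / 7.610 = 31.01 mg/L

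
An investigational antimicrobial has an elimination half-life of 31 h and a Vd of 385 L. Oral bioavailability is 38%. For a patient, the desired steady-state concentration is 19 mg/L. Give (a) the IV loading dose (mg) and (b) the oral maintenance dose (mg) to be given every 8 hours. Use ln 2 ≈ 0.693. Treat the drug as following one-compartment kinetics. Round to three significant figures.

LD = Vd × C = 385.0 × 19 = 7315 mg
CL = 0.693 × Vd / t½ = 0.693 × 385.0 / 31 = 8.607 L/h
D = CL × Css × τ / F = 8.607 × 19 × 8 / 0.38 = 3443 mg

(a) 7320 mg; (b) 3440 mg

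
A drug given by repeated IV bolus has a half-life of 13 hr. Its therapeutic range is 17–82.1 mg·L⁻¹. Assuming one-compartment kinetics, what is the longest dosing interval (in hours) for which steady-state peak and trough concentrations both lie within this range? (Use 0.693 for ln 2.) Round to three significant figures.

29.5 h

k = 0.693 / t½ = 0.693 / 13 = 0.05331 h⁻¹
Between IV bolus doses, concentration decays as C = C₀·e^(−kτ), so C_peak/C_trough = e^(kτ).
τ_max = ln(C_peak/C_trough) / k = ln(82.1/17) / 0.05331 = 1.575 / 0.05331 = 29.54 h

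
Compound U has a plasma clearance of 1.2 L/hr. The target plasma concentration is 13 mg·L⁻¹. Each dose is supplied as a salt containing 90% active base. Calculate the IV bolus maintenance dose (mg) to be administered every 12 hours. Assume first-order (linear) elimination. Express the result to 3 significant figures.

At steady state, dose per interval replaces the amount cleared in that interval: S·D/τ = CL·Css.
D = CL × Css × τ / S = 1.200 × 13 × 12 / 0.9 = 208.0 mg

208 mg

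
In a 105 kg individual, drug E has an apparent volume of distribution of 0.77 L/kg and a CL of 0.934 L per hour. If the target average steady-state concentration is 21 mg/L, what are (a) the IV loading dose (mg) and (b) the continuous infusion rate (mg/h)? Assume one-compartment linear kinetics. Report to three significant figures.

(a) 1700 mg; (b) 19.6 mg/h

Vd = 0.77 L/kg × 105 kg = 80.85 L
Loading dose = Vd × C = 80.85 × 21 = 1698 mg
Maintenance infusion rate = CL × Css = 0.9340 × 21 = 19.61 mg/h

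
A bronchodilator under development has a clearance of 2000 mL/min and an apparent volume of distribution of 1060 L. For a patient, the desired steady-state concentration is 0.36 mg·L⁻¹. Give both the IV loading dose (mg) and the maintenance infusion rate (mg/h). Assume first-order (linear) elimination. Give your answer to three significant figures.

Loading: fill Vd to C_target → 1060 L × 0.36 mg/L = 381.6 mg
Convert clearance: 2000 mL/min × 60 min/h ÷ 1000 mL/L = 120.0 L/h
Maintenance: replace elimination → rate = CL × Css = 120.0 × 0.36 = 43.20 mg/h

(a) 382 mg; (b) 43.2 mg/h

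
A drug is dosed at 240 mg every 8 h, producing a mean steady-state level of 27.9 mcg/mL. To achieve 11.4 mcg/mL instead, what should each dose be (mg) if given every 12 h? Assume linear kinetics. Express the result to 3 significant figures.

With linear kinetics, Css is proportional to dose rate (D/τ) at fixed clearance.
D₂ = D₁ × (Css,target / Css,current) × (τ₂/τ₁) = 240 × (11.4/27.9) × (12/8) = 147.1 mg

147 mg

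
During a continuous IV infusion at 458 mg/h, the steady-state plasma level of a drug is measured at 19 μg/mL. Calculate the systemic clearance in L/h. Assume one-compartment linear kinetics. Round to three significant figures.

24.1 L/h

At steady state, infusion rate = CL × Css, so CL = rate / Css.
CL = 458 / 19 = 24.11 L/h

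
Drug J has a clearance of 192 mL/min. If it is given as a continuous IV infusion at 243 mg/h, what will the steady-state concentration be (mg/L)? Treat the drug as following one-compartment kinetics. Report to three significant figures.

21.1 mg/L

Convert clearance: 192 mL/min × 60 min/h ÷ 1000 mL/L = 11.52 L/h
Css = rate / CL = 243 / 11.52 = 21.09 mg/L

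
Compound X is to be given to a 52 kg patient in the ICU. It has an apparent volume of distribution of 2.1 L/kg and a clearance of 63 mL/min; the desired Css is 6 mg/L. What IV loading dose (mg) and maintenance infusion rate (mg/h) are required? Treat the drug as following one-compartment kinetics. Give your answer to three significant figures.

Vd = 2.1 L/kg × 52 kg = 109.2 L
Loading dose = Vd × C = 109.2 × 6 = 655.2 mg
CL = 63 mL/min × 60/1000 = 3.780 L/h
Infusion rate = 3.780 L/h × 6 mg/L = 22.68 mg/h

(a) 655 mg; (b) 22.7 mg/h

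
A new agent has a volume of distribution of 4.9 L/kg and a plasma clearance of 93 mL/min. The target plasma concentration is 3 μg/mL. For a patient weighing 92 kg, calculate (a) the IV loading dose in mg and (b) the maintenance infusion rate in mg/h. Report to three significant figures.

(a) 1350 mg; (b) 16.7 mg/h

Vd(total) = 92 kg × 4.9 L/kg = 450.8 L
Loading dose = Vd × C = 450.8 × 3 = 1352 mg
Convert clearance: 93 mL/min × 60 min/h ÷ 1000 mL/L = 5.580 L/h
Infusion rate = 5.580 L/h × 3 mg/L = 16.74 mg/h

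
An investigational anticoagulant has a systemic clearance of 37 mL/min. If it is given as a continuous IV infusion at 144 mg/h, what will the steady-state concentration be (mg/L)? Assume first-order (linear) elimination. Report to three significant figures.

CL = 37 mL/min = 37 × 0.06 = 2.220 L/h
Css = rate / CL = 144 / 2.220 = 64.86 mg/L

64.9 mg/L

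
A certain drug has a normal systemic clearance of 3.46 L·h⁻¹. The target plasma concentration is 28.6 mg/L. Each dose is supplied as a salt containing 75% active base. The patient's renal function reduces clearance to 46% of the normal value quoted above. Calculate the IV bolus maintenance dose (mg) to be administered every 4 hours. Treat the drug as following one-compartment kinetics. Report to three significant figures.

243 mg

Patient clearance = 0.46 × 3.460 = 1.592 L/h
D = CL × Css × τ / S = 1.592 × 28.6 × 4 / 0.75 = 242.8 mg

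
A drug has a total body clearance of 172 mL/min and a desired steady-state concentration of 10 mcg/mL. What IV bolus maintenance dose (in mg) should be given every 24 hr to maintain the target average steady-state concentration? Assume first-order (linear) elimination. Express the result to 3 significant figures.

CL = 172 mL/min × 60/1000 = 10.32 L/h
D = CL × Css × τ = 10.32 × 10 × 24 = 2477 mg

2480 mg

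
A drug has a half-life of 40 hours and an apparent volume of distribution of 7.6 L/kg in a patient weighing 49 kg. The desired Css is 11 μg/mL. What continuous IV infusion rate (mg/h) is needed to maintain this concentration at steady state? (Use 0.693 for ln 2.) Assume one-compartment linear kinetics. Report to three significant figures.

Vd(total) = 49 kg × 7.6 L/kg = 372.4 L
k = 0.693/40 = 0.01733 h⁻¹, so CL = k·Vd = 0.01733 × 372.4 = 6.454 L/h
Infusion rate = CL × Css = 6.454 × 11 = 70.99 mg/h

71.0 mg/h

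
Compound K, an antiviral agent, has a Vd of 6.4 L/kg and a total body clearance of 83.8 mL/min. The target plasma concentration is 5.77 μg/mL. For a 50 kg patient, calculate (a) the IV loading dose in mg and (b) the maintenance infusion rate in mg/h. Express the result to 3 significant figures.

(a) 1850 mg; (b) 29.0 mg/h

Vd = 6.4 L/kg × 50 kg = 320.0 L
Loading: fill Vd to C_target → 320.0 L × 5.77 mg/L = 1846 mg
CL = 83.8 mL/min = 83.8 × 0.06 = 5.028 L/h
Infusion rate = 5.028 L/h × 5.77 mg/L = 29.01 mg/h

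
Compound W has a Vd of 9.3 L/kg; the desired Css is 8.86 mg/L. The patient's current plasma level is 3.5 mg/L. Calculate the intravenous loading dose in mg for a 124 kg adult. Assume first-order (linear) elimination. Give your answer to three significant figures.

6180 mg

Vd(total) = 124 kg × 9.3 L/kg = 1153 L
Concentration deficit ΔC = 8.86 − 3.5 = 5.360 mg/L
LD = Vd × ΔC = 1153 × 5.360 = 6180 mg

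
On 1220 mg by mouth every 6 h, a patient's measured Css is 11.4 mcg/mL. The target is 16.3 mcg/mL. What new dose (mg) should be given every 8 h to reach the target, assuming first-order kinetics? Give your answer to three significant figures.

With linear kinetics, Css is proportional to dose rate (D/τ) at fixed clearance.
D₂ = D₁ × (Css,target / Css,current) × (τ₂/τ₁) = 1220 × (16.3/11.4) × (8/6) = 2326 mg

2330 mg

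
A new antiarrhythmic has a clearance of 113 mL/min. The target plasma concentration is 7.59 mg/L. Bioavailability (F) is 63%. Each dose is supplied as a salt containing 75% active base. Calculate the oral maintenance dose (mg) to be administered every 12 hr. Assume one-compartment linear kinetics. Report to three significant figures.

CL = 113 mL/min × 60/1000 = 6.780 L/h
D = CL × Css × τ / F / S = 6.780 × 7.59 × 12 / 0.63 / 0.75 = 1307 mg

1310 mg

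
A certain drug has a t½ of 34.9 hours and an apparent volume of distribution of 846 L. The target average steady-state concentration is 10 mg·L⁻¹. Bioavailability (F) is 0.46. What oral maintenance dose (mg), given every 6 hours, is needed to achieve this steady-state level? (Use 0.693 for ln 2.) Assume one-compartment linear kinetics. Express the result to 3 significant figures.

2190 mg

k = 0.693/34.9 = 0.01986 h⁻¹, so CL = k·Vd = 0.01986 × 846.0 = 16.80 L/h
D = CL × Css × τ / F = 16.80 × 10 × 6 / 0.46 = 2191 mg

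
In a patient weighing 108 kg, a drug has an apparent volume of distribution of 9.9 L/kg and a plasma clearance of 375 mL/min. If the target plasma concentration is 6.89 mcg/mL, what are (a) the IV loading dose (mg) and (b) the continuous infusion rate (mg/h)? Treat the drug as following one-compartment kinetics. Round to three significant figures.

(a) 7370 mg; (b) 155 mg/h

Vd(total) = 108 kg × 9.9 L/kg = 1069 L
Loading: fill Vd to C_target → 1069 L × 6.89 mg/L = 7365 mg
CL = 375 mL/min = 375 × 0.06 = 22.50 L/h
Maintenance infusion rate = CL × Css = 22.50 × 6.89 = 155.0 mg/h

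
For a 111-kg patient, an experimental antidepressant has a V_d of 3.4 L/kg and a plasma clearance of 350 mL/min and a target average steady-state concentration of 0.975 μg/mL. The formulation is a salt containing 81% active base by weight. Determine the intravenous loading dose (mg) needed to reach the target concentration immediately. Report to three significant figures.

454 mg

Vd(total) = 111 kg × 3.4 L/kg = 377.4 L
LD = Vd × C / S = 377.4 × 0.9750 / 0.81 = 454.3 mg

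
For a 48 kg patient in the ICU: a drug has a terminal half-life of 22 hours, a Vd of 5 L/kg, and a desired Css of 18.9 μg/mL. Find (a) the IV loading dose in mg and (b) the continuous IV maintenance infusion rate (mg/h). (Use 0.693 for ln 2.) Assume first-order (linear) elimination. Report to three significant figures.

(a) 4540 mg; (b) 143 mg/h

Vd = 5 L/kg × 48 kg = 240.0 L
LD = Vd × C = 240.0 × 18.9 = 4536 mg
CL = 0.693 × Vd / t½ = 0.693 × 240.0 / 22 = 7.560 L/h
Infusion rate = CL × Css = 7.560 × 18.9 = 142.9 mg/h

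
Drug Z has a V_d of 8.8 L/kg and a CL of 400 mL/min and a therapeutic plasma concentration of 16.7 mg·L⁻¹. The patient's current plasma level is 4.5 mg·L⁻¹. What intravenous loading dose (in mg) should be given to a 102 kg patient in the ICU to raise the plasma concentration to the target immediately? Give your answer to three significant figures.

11000 mg

Total Vd = 8.8 × 102 = 897.6 L
Loading dose depends on Vd (not clearance): it fills the distribution volume.
Concentration deficit ΔC = 16.7 − 4.5 = 12.20 mg/L
LD = Vd × ΔC = 897.6 × 12.20 = 10950 mg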